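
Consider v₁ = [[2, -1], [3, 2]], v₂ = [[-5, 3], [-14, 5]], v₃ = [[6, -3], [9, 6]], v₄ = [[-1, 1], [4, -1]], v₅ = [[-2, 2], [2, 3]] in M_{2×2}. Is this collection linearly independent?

Write each element as a coordinate vector in ℝ⁴ using {E₁₁, E₁₂, E₂₁, E₂₂}.
There are 5 vectors in a 4-dimensional space, so they cannot be linearly independent.

linearly dependent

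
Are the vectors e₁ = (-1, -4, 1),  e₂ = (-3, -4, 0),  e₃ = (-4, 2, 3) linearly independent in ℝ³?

linearly independent

Place the vectors as rows of a 3×3 matrix and reduce to echelon form.
The reduction yields 3 nonzero rows, so the rank is 3.
Since rank = 3 (the number of vectors), the set is linearly independent.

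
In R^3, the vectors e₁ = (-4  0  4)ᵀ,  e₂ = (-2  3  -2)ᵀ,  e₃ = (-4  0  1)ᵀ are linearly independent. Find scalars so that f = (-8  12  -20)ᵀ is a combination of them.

Set up the augmented matrix [e₁ | e₂ | e₃ | f] and row-reduce.
The system has the unique solution (α₁, α₂, α₃) = (-4, 4, 4).

f = -4e₁ + 4e₂ + 4e₃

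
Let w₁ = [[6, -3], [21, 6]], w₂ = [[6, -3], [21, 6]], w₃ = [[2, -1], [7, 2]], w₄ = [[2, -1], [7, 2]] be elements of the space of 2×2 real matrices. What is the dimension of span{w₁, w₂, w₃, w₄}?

1

Pass to coordinate vectors with respect to the basis {E₁₁, E₁₂, E₂₁, E₂₂}.
Form the matrix with w₁, w₂, w₃, w₄ as columns and reduce.
There is 1 pivot column, so rank = 1.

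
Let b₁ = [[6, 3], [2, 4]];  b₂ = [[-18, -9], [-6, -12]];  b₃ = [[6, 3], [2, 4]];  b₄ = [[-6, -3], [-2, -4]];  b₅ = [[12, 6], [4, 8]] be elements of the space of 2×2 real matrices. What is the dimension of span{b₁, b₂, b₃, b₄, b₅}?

Use coordinates relative to {E₁₁, E₁₂, E₂₁, E₂₂}.
Put the 4×5 matrix [b₁|b₂|b₃|b₄|b₅] into echelon form.
There is 1 pivot column, so rank = 1.
(With 5 elements in a 4-dimensional space the rank is at most 4.)

1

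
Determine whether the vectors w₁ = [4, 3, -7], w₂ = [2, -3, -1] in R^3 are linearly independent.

Place the vectors as rows of a 2×3 matrix and reduce to echelon form.
The reduction yields 2 nonzero rows, so the rank is 2.
Since rank = 2 (the number of vectors), the set is linearly independent.

linearly independent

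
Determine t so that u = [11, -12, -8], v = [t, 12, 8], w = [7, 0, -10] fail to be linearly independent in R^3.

t = -11

The vectors are dependent exactly when the determinant of the matrix with rows u, v, w vanishes.
The determinant works out to -120*t - 1320.
This vanishes exactly when t = -11.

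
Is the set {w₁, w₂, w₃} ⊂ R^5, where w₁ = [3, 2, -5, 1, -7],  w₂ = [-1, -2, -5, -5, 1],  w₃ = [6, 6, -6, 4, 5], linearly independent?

linearly independent

Place the vectors as rows of a 3×5 matrix and reduce to echelon form.
The reduction yields 3 nonzero rows, so the rank is 3.
Since rank = 3 (the number of vectors), the set is linearly independent.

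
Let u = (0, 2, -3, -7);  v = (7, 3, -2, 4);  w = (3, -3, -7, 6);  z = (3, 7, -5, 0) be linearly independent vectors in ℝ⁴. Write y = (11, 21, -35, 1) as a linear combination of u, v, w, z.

Set up the augmented matrix [u | v | w | z | y] and row-reduce.
The system has the unique solution (α₁, …, α₄) = (1, -1, 2, 4).

y = u - v + 2w + 4z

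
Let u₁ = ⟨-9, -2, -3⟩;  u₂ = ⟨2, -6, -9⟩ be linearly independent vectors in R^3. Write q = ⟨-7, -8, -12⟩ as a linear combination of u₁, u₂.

q = u₁ + u₂

Write q = c₁u₁ + c₂u₂ and equate components.
Row-reducing the augmented matrix gives the unique coefficients (c₁, c₂) = (1, 1).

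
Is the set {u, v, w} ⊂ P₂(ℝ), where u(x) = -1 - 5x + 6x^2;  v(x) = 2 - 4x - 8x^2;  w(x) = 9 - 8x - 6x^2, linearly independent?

linearly independent

Write each element as a coordinate vector in ℝ³ using {1, x, x^2}.
Form the 3×3 matrix with these as columns; its determinant is 460.
A nonzero determinant means the columns are linearly independent.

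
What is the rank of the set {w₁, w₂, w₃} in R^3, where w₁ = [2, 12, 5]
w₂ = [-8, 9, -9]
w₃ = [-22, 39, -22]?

Put the 3×3 matrix [w₁|w₂|w₃] into echelon form.
Exactly 2 pivots survive; hence the rank is 2.

rank 2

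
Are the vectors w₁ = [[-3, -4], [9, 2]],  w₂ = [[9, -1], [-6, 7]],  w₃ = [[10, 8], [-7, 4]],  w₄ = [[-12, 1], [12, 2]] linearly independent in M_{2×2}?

Take coordinates with respect to the standard basis {E₁₁, E₁₂, E₂₁, E₂₂}.
The matrix [w₁|w₂|w₃|w₄] has determinant 5451.
A nonzero determinant means the columns are linearly independent.

linearly independent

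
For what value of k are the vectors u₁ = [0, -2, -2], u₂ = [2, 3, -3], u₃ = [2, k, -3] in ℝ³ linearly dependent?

The set is linearly dependent precisely when det[u₁; u₂; u₃] = 0.
Expanding, det = 12 - 4*k.
Setting this to zero gives k = 3.

k = 3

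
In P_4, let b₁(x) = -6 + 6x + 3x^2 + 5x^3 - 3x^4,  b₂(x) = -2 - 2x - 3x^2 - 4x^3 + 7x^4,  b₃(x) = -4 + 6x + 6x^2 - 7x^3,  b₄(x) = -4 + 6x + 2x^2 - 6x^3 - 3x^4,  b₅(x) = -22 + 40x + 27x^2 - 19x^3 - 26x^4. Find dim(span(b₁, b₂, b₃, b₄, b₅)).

dim = 4

Pass to coordinate vectors with respect to the basis {1, x, …, x^4}.
Row-reduce the 5×5 matrix with these as rows.
Reduction leaves 4 leading entries, giving rank 4.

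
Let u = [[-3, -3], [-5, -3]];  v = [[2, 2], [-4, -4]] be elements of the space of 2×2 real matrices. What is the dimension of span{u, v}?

Represent each element by its coordinate vector in ℝ⁴.
Row-reduce the 2×4 matrix with these as rows.
Exactly 2 pivots survive; hence the rank is 2.

2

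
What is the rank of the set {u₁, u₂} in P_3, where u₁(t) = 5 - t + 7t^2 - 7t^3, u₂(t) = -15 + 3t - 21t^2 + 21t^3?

rank 1

Use coordinates relative to {1, t, …, t^3}.
Row-reduce the 2×4 matrix with these as rows.
There is 1 pivot column, so rank = 1.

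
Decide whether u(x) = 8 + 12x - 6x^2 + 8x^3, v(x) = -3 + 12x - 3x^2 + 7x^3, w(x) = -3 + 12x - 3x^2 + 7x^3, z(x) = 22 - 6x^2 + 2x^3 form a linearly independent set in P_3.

Write each element as a coordinate vector in ℝ⁴ using {1, x, …, x^3}.
Two of the vectors are equal, giving an immediate dependence.

linearly dependent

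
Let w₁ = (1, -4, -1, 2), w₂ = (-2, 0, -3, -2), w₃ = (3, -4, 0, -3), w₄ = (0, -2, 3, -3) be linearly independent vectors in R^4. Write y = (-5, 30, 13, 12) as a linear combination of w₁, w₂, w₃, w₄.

Set up the augmented matrix [w₁ | w₂ | w₃ | w₄ | y] and row-reduce.
Back-substitution yields (c₁, …, c₄) = (-4, -4, -3, -1).

y = -4w₁ - 4w₂ - 3w₃ - w₄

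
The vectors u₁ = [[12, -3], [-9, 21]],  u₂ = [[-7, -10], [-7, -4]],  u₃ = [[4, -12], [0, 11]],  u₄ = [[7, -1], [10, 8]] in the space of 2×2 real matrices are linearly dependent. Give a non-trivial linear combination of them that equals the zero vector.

Take coordinates with respect to {E₁₁, E₁₂, E₂₁, E₂₂}.
Write the vectors as columns of a matrix and find a nonzero vector in its null space.
The free variable yields coefficients (1, 3, -3, 3) (any nonzero multiple also works).

u₁ + 3u₂ - 3u₃ + 3u₄ = 0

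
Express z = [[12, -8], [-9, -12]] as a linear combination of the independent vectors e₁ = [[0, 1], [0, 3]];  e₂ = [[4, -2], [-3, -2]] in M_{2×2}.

Work in coordinates with respect to the standard basis {E₁₁, E₁₂, E₂₁, E₂₂}.
Since e₁, e₂ are independent, the coefficients expressing z are uniquely determined by a linear system.
Back-substitution yields (c₁, c₂) = (-2, 3).

z = -2e₁ + 3e₂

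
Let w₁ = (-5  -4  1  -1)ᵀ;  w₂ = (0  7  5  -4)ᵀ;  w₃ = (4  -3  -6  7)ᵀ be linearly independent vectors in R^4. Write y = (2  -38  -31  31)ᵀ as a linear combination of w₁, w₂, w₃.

y = 2w₁ - 3w₂ + 3w₃

Solve the system with w₁, w₂, w₃ as columns and y as the right-hand side.
Back-substitution yields (α₁, α₂, α₃) = (2, -3, 3).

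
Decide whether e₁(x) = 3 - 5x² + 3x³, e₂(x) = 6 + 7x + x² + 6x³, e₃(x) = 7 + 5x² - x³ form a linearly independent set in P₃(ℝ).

linearly independent

Write each element as a coordinate vector in ℝ⁴ using {1, x, …, x³}.
Row-reduce the matrix whose columns are e₁, e₂, e₃.
The reduction yields 3 nonzero rows, so the rank is 3.
Since rank = 3 (the number of vectors), the set is linearly independent.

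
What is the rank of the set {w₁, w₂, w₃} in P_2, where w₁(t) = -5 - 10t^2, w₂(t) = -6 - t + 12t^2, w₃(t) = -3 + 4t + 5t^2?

3

Use coordinates relative to {1, t, t^2}.
Apply Gaussian elimination to the matrix whose rows are w₁, w₂, w₃.
Reduction leaves 3 leading entries, giving rank 3.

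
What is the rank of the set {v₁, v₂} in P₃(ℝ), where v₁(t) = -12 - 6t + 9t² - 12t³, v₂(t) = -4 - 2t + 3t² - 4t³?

Pass to coordinate vectors with respect to the basis {1, t, …, t³}.
Form the matrix with v₁, v₂ as columns and reduce.
There is 1 pivot column, so rank = 1.

rank 1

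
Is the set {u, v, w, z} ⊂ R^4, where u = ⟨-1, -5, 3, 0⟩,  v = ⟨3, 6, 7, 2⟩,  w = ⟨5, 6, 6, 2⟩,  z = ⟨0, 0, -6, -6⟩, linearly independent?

linearly independent

Row-reduce the matrix whose columns are u, v, w, z.
The reduction yields 4 nonzero rows, so the rank is 4.
Since rank = 4 (the number of vectors), the set is linearly independent.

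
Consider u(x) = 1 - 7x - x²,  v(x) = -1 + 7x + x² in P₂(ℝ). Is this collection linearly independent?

linearly dependent

Take coordinates with respect to the standard basis {1, x, x²}.
Place the vectors as rows of a 2×3 matrix and reduce to echelon form.
The reduction yields 1 nonzero row, so the rank is 1.
Since rank 1 < 2, the set is linearly dependent.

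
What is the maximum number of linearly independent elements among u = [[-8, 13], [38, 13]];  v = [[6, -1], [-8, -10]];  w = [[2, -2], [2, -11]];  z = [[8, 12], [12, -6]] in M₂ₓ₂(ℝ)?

Represent each element by its coordinate vector in ℝ⁴.
Form the matrix with u, v, w, z as columns and reduce.
The echelon form has 3 nonzero rows, so the rank is 3.

3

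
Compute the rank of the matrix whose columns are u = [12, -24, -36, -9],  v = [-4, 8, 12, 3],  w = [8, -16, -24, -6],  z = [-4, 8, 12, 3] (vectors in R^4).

Form the matrix with u, v, w, z as columns and reduce.
There is 1 pivot column, so rank = 1.

1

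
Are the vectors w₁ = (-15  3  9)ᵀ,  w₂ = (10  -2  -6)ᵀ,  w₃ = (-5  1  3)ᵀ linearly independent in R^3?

linearly dependent

The matrix [w₁|w₂|w₃] has determinant 0.
A zero determinant means the columns are linearly dependent.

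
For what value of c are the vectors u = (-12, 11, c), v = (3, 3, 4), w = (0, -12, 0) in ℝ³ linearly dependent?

Place the vectors as rows of a 3×3 matrix; dependence ⇔ determinant zero.
The determinant works out to -36*c - 576.
Setting this to zero gives c = -16.

c = -16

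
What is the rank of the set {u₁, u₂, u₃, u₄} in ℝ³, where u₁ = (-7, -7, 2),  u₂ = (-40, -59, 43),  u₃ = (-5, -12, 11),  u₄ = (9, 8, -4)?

Apply Gaussian elimination to the matrix whose rows are u₁, u₂, u₃, u₄.
Exactly 3 pivots survive; hence the rank is 3.
(With 4 elements in a 3-dimensional space the rank is at most 3.)

3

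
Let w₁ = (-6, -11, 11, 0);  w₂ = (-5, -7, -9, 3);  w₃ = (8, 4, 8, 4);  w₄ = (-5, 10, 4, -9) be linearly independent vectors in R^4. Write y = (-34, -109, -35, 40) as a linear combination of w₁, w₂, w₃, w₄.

Set up the augmented matrix [w₁ | w₂ | w₃ | w₄ | y] and row-reduce.
Back-substitution yields (c₁, …, c₄) = (3, 4, -2, -4).

y = 3w₁ + 4w₂ - 2w₃ - 4w₄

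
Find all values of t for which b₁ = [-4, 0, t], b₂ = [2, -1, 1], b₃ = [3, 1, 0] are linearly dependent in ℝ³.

The vectors are dependent exactly when the determinant of the matrix with rows b₁, b₂, b₃ vanishes.
Expanding, det = 5*t + 4.
This vanishes exactly when t = -4/5.

t = -4/5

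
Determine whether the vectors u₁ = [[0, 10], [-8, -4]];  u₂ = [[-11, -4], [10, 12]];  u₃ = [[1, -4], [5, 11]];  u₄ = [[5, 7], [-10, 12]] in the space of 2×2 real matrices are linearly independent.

linearly independent

Take coordinates with respect to the standard basis {E₁₁, E₁₂, E₂₁, E₂₂}.
Form the 4×4 matrix with these as columns; its determinant is 6684.
A nonzero determinant means the columns are linearly independent.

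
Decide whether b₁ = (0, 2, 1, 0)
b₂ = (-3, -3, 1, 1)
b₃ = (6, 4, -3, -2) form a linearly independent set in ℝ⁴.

linearly dependent

Row-reduce the matrix whose columns are b₁, b₂, b₃.
The reduction yields 2 nonzero rows, so the rank is 2.
Since rank 2 < 3, the set is linearly dependent.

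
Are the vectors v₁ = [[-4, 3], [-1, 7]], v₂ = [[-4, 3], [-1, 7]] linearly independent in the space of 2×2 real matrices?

Take coordinates with respect to the standard basis {E₁₁, E₁₂, E₂₁, E₂₂}.
Two of the vectors are equal, giving an immediate dependence.

linearly dependent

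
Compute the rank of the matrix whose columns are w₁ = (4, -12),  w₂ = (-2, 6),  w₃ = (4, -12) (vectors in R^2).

Row-reduce the 3×2 matrix with these as rows.
Reduction leaves 1 leading entry, giving rank 1.
(With 3 elements in a 2-dimensional space the rank is at most 2.)

1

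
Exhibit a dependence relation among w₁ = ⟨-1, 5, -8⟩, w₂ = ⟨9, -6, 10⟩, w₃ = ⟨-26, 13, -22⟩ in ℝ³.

Solve the homogeneous system with w₁, w₂, w₃ as columns by row-reducing the coefficient matrix.
The free variable yields coefficients (1, 3, 1) (any nonzero multiple also works).

w₁ + 3w₂ + w₃ = 0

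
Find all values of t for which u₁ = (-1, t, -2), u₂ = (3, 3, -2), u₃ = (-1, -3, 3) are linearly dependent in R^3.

t = 9/7

The set is linearly dependent precisely when det[u₁; u₂; u₃] = 0.
Cofactor expansion gives det = 9 - 7*t.
Setting this to zero gives t = 9/7.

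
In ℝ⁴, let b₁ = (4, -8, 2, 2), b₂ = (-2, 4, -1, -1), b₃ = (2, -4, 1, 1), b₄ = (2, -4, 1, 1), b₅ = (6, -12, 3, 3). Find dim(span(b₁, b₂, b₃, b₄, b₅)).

dim = 1

Form the matrix with b₁, b₂, b₃, b₄, b₅ as columns and reduce.
Exactly 1 pivot survives; hence the rank is 1.
(With 5 elements in a 4-dimensional space the rank is at most 4.)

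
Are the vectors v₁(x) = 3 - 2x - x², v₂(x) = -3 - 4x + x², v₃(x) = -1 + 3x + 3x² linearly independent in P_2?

Write each element as a coordinate vector in ℝ³ using {1, x, x²}.
Place the vectors as rows of a 3×3 matrix and reduce to echelon form.
The reduction yields 3 nonzero rows, so the rank is 3.
Since rank = 3 (the number of vectors), the set is linearly independent.

linearly independent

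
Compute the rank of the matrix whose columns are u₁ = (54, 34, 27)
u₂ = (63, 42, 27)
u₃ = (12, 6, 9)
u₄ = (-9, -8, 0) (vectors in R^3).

Row-reduce the 4×3 matrix with these as rows.
Exactly 2 pivots survive; hence the rank is 2.
(With 4 elements in a 3-dimensional space the rank is at most 3.)

rank 2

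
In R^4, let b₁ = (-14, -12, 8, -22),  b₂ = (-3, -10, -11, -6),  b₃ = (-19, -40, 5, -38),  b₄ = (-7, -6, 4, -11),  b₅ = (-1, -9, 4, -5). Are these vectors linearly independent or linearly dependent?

There are 5 vectors in a 4-dimensional space, so they cannot be linearly independent.

linearly dependent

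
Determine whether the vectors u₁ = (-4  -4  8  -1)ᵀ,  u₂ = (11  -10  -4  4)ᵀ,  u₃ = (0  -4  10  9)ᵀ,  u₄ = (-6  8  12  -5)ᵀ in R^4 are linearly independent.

linearly independent

Place the vectors as rows of a 4×4 matrix and reduce to echelon form.
The reduction yields 4 nonzero rows, so the rank is 4.
Since rank = 4 (the number of vectors), the set is linearly independent.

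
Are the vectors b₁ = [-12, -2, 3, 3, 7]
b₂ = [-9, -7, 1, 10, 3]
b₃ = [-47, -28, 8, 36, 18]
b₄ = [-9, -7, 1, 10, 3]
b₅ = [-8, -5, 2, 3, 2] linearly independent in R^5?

linearly dependent

Two of the vectors are equal, giving an immediate dependence.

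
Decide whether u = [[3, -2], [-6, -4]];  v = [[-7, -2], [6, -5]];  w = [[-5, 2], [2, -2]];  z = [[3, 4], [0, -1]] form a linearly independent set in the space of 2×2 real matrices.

Write each element as a coordinate vector in ℝ⁴ using {E₁₁, E₁₂, E₂₁, E₂₂}.
The matrix [u|v|w|z] has determinant -1128.
A nonzero determinant means the columns are linearly independent.

linearly independent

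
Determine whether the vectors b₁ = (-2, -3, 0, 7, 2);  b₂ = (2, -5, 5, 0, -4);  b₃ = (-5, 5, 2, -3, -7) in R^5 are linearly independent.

linearly independent

Row-reduce the matrix whose columns are b₁, b₂, b₃.
The reduction yields 3 nonzero rows, so the rank is 3.
Since rank = 3 (the number of vectors), the set is linearly independent.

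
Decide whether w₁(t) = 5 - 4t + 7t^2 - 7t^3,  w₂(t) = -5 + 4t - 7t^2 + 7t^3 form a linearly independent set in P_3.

Take coordinates with respect to the standard basis {1, t, …, t^3}.
Row-reduce the matrix whose columns are w₁, w₂.
The reduction yields 1 nonzero row, so the rank is 1.
Since rank 1 < 2, the set is linearly dependent.
Indeed w₁ + w₂ = 0.

linearly dependent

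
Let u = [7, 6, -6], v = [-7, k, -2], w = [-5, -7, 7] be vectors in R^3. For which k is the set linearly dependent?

Dependence holds iff the 3×3 matrix [u v w] is singular.
Expanding, det = 19*k - 38.
Solving 19*k - 38 = 0 yields k = 2.

k = 2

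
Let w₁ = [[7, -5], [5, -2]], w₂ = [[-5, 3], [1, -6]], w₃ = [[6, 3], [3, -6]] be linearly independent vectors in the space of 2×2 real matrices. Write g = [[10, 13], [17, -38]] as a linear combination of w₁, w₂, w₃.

Work in coordinates with respect to the standard basis {E₁₁, E₁₂, E₂₁, E₂₂}.
Write g = c₁w₁ + … + c₃w₃ and equate components.
Row-reducing the augmented matrix gives the unique coefficients (c₁, c₂, c₃) = (1, 3, 3).

g = w₁ + 3w₂ + 3w₃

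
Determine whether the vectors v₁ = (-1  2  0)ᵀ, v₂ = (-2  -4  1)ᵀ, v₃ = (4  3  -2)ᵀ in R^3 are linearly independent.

Place the vectors as rows of a 3×3 matrix and reduce to echelon form.
The reduction yields 3 nonzero rows, so the rank is 3.
Since rank = 3 (the number of vectors), the set is linearly independent.

linearly independent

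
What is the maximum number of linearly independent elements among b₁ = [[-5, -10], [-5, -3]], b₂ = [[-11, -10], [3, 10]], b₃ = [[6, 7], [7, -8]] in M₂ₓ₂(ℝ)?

3

Represent each element by its coordinate vector in ℝ⁴.
Row-reduce the 3×4 matrix with these as rows.
Exactly 3 pivots survive; hence the rank is 3.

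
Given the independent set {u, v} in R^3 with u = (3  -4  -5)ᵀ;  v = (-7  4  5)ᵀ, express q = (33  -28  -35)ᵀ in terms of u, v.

Set up the augmented matrix [u | v | q] and row-reduce.
The system has the unique solution (α₁, α₂) = (4, -3).

q = 4u - 3v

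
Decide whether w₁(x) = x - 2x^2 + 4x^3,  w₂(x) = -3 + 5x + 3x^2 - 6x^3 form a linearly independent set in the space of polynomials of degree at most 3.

Write each element as a coordinate vector in ℝ⁴ using {1, x, …, x^3}.
Row-reduce the matrix whose columns are w₁, w₂.
The reduction yields 2 nonzero rows, so the rank is 2.
Since rank = 2 (the number of vectors), the set is linearly independent.

linearly independent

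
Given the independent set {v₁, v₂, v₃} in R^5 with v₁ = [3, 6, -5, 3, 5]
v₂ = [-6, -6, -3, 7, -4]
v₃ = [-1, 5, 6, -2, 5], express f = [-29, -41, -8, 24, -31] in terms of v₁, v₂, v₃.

Set up the augmented matrix [v₁ | v₂ | v₃ | f] and row-reduce.
The system has the unique solution (c₁, c₂, c₃) = (-2, 4, -1).

f = -2v₁ + 4v₂ - v₃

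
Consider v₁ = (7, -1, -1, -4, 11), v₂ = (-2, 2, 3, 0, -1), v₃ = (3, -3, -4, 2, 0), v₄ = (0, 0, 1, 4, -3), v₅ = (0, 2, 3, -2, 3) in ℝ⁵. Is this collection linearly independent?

linearly dependent

The matrix [v₁|v₂|v₃|v₄|v₅] has determinant 0.
A zero determinant means the columns are linearly dependent.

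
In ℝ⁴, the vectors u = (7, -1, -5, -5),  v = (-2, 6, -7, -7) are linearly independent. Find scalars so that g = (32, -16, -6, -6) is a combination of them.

Since u, v are independent, the coefficients expressing g are uniquely determined by a linear system.
The system has the unique solution (c₁, c₂) = (4, -2).

g = 4u - 2v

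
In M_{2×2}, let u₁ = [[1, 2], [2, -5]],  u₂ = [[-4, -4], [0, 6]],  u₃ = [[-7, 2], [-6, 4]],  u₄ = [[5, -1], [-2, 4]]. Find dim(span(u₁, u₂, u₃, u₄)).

4

Pass to coordinate vectors with respect to the basis {E₁₁, E₁₂, E₂₁, E₂₂}.
Put the 4×4 matrix [u₁|u₂|u₃|u₄] into echelon form.
There are 4 pivot columns, so rank = 4.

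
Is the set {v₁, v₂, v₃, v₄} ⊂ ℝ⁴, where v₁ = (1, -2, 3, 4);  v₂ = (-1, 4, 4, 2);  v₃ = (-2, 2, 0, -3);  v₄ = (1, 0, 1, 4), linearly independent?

linearly independent

Form the 4×4 matrix with these as columns; its determinant is 42.
A nonzero determinant means the columns are linearly independent.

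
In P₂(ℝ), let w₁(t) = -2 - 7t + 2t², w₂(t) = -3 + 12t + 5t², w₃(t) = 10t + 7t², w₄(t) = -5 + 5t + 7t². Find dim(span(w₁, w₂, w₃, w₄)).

3

Pass to coordinate vectors with respect to the basis {1, t, t²}.
Put the 3×4 matrix [w₁|w₂|w₃|w₄] into echelon form.
The echelon form has 3 nonzero rows, so the rank is 3.
(With 4 elements in a 3-dimensional space the rank is at most 3.)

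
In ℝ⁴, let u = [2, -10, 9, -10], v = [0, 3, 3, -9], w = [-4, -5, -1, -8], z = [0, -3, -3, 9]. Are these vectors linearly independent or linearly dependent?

Form the 4×4 matrix with these as columns; its determinant is 0.
A zero determinant means the columns are linearly dependent.

linearly dependent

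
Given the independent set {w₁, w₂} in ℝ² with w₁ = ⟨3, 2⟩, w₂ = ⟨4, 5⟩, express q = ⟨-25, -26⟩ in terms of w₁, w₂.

q = -3w₁ - 4w₂

Write q = α₁w₁ + α₂w₂ and equate components.
Back-substitution yields (α₁, α₂) = (-3, -4).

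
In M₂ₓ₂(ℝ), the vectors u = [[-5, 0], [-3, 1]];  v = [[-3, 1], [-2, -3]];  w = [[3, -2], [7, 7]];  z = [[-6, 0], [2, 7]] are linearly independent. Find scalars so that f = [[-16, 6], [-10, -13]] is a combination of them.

Work in coordinates with respect to the standard basis {E₁₁, E₁₂, E₂₁, E₂₂}.
Solve the system with u, v, w, z as columns and f as the right-hand side.
Back-substitution yields (a₁, …, a₄) = (-1, 4, -1, 1).

f = -u + 4v - w + z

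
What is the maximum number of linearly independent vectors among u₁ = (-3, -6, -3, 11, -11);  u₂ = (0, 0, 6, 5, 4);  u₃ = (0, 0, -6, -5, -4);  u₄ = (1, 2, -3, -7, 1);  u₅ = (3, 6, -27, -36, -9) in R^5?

Apply Gaussian elimination to the matrix whose rows are u₁, u₂, u₃, u₄, u₅.
Exactly 2 pivots survive; hence the rank is 2.

2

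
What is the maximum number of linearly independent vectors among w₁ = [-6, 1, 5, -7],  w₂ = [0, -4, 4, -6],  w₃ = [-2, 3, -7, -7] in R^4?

Put the 4×3 matrix [w₁|w₂|w₃] into echelon form.
There are 3 pivot columns, so rank = 3.

3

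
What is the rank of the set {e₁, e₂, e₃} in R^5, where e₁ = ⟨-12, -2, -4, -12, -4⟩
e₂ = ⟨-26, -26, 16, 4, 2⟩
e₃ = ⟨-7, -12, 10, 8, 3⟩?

rank 2

Row-reduce the 3×5 matrix with these as rows.
The echelon form has 2 nonzero rows, so the rank is 2.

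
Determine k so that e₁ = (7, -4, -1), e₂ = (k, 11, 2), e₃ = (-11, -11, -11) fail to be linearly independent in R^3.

k = -22

The vectors are dependent exactly when the determinant of the matrix with rows e₁, e₂, e₃ vanishes.
The determinant works out to -33*k - 726.
Solving -33*k - 726 = 0 yields k = -22.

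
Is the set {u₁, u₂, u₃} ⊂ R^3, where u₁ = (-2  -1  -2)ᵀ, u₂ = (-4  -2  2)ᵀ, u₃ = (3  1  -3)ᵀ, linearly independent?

Form the 3×3 matrix with these as columns; its determinant is -6.
A nonzero determinant means the columns are linearly independent.

linearly independent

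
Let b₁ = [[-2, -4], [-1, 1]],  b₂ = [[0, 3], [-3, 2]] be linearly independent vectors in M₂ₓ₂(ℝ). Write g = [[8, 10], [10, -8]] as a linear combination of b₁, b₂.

g = -4b₁ - 2b₂

Work in coordinates with respect to the standard basis {E₁₁, E₁₂, E₂₁, E₂₂}.
Solve the system with b₁, b₂ as columns and g as the right-hand side.
The system has the unique solution (c₁, c₂) = (-4, -2).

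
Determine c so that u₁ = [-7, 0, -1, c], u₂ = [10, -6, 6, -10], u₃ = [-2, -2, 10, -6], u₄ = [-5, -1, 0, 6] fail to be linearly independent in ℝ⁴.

Place the vectors as rows of a 4×4 matrix; dependence ⇔ determinant zero.
Cofactor expansion gives det = 2816 - 352*c.
Setting this to zero gives c = 8.

c = 8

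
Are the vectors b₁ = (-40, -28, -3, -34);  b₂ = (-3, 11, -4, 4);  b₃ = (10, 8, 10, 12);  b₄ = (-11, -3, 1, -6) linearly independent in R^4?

linearly dependent

Form the 4×4 matrix with these as columns; its determinant is 0.
A zero determinant means the columns are linearly dependent.
Indeed b₁ + b₂ + b₃ - 3b₄ = 0.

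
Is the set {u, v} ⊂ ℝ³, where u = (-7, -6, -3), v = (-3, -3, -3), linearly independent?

Row-reduce the matrix whose columns are u, v.
The reduction yields 2 nonzero rows, so the rank is 2.
Since rank = 2 (the number of vectors), the set is linearly independent.

linearly independent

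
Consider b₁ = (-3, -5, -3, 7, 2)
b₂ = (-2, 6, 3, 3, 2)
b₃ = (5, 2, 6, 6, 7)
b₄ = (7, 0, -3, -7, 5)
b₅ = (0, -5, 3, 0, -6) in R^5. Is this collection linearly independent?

linearly independent

The matrix [b₁|b₂|b₃|b₄|b₅] has determinant -2508.
A nonzero determinant means the columns are linearly independent.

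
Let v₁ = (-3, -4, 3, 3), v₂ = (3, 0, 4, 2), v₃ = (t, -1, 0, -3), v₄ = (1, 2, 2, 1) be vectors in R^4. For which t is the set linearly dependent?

The vectors are dependent exactly when the determinant of the matrix with rows v₁, v₂, v₃, v₄ vanishes.
Cofactor expansion gives det = 153 - 12*t.
Solving 153 - 12*t = 0 yields t = 51/4.

t = 51/4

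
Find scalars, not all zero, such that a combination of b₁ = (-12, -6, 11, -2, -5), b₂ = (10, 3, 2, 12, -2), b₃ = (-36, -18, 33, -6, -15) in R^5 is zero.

Row-reduce the matrix with b₁, b₂, b₃ as columns; the null space gives the coefficients.
A generator of the null space is (3, 0, -1).

3b₁ - b₃ = 0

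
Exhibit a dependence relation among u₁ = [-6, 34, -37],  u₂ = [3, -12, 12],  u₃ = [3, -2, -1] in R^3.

u₁ + 3u₂ - u₃ = 0

Set up α₁u₁ + … + α₃u₃ = 0 and solve the homogeneous system.
A generator of the null space is (1, 3, -1).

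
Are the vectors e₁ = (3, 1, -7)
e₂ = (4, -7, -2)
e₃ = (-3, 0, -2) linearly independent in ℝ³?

Place the vectors as rows of a 3×3 matrix and reduce to echelon form.
The reduction yields 3 nonzero rows, so the rank is 3.
Since rank = 3 (the number of vectors), the set is linearly independent.

linearly independent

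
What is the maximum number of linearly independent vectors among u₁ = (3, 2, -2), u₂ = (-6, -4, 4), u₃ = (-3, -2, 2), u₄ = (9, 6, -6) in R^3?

Form the matrix with u₁, u₂, u₃, u₄ as columns and reduce.
The echelon form has 1 nonzero row, so the rank is 1.
(With 4 elements in a 3-dimensional space the rank is at most 3.)

1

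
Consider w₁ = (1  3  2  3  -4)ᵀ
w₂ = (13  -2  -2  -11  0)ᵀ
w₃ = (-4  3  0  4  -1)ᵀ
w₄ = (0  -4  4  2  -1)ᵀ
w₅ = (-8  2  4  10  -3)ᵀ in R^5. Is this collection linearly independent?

linearly dependent

Place the vectors as rows of a 5×5 matrix and reduce to echelon form.
The reduction yields 3 nonzero rows, so the rank is 3.
Since rank 3 < 5, the set is linearly dependent.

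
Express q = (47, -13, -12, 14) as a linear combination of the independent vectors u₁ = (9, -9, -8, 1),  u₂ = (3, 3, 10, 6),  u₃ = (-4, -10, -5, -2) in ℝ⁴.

Solve the system with u₁, u₂, u₃ as columns and q as the right-hand side.
The system has the unique solution (α₁, α₂, α₃) = (4, 1, -2).

q = 4u₁ + u₂ - 2u₃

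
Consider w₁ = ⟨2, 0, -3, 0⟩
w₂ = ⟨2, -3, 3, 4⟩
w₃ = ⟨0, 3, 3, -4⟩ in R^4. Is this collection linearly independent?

linearly independent

Row-reduce the matrix whose columns are w₁, w₂, w₃.
The reduction yields 3 nonzero rows, so the rank is 3.
Since rank = 3 (the number of vectors), the set is linearly independent.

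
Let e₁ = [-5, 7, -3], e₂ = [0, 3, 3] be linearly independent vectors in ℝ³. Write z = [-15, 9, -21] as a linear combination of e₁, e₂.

z = 3e₁ - 4e₂

Solve the system with e₁, e₂ as columns and z as the right-hand side.
Row-reducing the augmented matrix gives the unique coefficients (α₁, α₂) = (3, -4).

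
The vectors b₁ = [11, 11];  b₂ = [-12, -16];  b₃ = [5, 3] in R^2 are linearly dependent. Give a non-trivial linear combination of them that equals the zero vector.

2b₁ + b₂ - 2b₃ = 0

Solve the homogeneous system with b₁, b₂, b₃ as columns by row-reducing the coefficient matrix.
A generator of the null space is (2, 1, -2).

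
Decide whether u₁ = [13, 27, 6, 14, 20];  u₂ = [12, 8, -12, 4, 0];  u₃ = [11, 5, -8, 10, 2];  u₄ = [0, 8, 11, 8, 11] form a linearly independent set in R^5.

linearly dependent

Row-reduce the matrix whose columns are u₁, u₂, u₃, u₄.
The reduction yields 3 nonzero rows, so the rank is 3.
Since rank 3 < 4, the set is linearly dependent.
Indeed u₁ - 2u₂ + u₃ - 2u₄ = 0.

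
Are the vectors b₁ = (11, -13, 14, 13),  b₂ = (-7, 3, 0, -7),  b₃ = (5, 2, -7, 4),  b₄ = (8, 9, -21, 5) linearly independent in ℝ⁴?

The matrix [b₁|b₂|b₃|b₄] has determinant 0.
A zero determinant means the columns are linearly dependent.

linearly dependent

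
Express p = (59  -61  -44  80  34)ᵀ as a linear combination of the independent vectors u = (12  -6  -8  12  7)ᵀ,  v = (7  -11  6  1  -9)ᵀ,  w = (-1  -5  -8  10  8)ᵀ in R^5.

Set up the augmented matrix [u | v | w | p] and row-reduce.
Back-substitution yields (c₁, c₂, c₃) = (4, 2, 3).

p = 4u + 2v + 3w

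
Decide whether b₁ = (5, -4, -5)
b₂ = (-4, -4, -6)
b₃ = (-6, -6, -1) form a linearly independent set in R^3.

Row-reduce the matrix whose columns are b₁, b₂, b₃.
The reduction yields 3 nonzero rows, so the rank is 3.
Since rank = 3 (the number of vectors), the set is linearly independent.

linearly independent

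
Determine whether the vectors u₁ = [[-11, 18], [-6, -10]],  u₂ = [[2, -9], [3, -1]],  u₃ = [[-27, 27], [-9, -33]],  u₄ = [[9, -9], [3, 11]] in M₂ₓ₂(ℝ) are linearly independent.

Write each element as a coordinate vector in ℝ⁴ using {E₁₁, E₁₂, E₂₁, E₂₂}.
One vector is a scalar multiple of another, so the set is dependent.

linearly dependent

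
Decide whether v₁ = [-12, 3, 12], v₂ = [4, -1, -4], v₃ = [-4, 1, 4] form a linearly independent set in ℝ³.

linearly dependent

Place the vectors as rows of a 3×3 matrix and reduce to echelon form.
The reduction yields 1 nonzero row, so the rank is 1.
Since rank 1 < 3, the set is linearly dependent.
Indeed v₁ + 3v₂ = 0.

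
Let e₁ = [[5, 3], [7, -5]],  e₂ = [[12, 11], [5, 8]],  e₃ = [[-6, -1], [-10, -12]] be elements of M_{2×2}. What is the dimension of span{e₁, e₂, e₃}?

Pass to coordinate vectors with respect to the basis {E₁₁, E₁₂, E₂₁, E₂₂}.
Put the 4×3 matrix [e₁|e₂|e₃] into echelon form.
The echelon form has 3 nonzero rows, so the rank is 3.

3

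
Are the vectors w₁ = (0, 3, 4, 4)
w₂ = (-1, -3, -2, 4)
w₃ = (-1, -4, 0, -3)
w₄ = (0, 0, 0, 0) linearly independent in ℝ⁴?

linearly dependent

One of the vectors is the zero vector, so the set is linearly dependent.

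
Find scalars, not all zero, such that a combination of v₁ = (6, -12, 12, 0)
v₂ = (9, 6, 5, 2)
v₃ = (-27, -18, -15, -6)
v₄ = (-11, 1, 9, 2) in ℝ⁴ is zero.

Write the vectors as columns of a matrix and find a nonzero vector in its null space.
A generator of the null space is (0, 3, 1, 0).

3v₂ + v₃ = 0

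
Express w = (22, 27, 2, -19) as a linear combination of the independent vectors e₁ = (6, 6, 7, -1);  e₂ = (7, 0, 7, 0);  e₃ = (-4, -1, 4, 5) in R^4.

Solve the system with e₁, e₂, e₃ as columns and w as the right-hand side.
The system has the unique solution (a₁, a₂, a₃) = (4, -2, -3).

w = 4e₁ - 2e₂ - 3e₃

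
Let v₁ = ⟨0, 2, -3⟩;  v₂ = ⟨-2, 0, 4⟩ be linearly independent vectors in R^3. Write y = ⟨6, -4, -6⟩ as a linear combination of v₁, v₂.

Since v₁, v₂ are independent, the coefficients expressing y are uniquely determined by a linear system.
Back-substitution yields (c₁, c₂) = (-2, -3).

y = -2v₁ - 3v₂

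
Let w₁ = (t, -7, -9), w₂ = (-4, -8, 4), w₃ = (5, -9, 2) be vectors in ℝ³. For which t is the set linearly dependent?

t = 44

Dependence holds iff the 3×3 matrix [w₁ w₂ w₃] is singular.
Cofactor expansion gives det = 20*t - 880.
This vanishes exactly when t = 44.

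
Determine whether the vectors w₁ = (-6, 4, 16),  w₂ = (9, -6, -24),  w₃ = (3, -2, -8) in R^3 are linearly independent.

linearly dependent

The matrix [w₁|w₂|w₃] has determinant 0.
A zero determinant means the columns are linearly dependent.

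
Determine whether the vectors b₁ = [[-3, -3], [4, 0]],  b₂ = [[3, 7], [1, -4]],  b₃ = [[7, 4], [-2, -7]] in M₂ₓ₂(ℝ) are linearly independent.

linearly independent

Take coordinates with respect to the standard basis {E₁₁, E₁₂, E₂₁, E₂₂}.
Place the vectors as rows of a 3×4 matrix and reduce to echelon form.
The reduction yields 3 nonzero rows, so the rank is 3.
Since rank = 3 (the number of vectors), the set is linearly independent.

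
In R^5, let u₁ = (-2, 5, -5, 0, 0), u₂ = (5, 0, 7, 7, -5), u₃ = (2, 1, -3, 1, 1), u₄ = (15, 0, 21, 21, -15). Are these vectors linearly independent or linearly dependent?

linearly dependent

One vector is a scalar multiple of another, so the set is dependent.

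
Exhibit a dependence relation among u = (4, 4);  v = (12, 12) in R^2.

Write the vectors as columns of a matrix and find a nonzero vector in its null space.
One solution (up to scaling) is (3, -1).

3u - v = 0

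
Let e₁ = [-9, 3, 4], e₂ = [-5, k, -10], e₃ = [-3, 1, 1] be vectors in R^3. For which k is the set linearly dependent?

The vectors are dependent exactly when the determinant of the matrix with rows e₁, e₂, e₃ vanishes.
Cofactor expansion gives det = 3*k - 5.
Solving 3*k - 5 = 0 yields k = 5/3.

k = 5/3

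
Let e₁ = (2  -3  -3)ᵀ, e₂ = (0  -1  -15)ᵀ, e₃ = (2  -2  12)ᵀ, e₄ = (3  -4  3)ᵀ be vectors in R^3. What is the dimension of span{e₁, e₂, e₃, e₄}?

2

Put the 3×4 matrix [e₁|e₂|e₃|e₄] into echelon form.
Exactly 2 pivots survive; hence the rank is 2.
(With 4 elements in a 3-dimensional space the rank is at most 3.)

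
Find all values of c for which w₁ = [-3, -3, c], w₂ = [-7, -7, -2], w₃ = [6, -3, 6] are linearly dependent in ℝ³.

The set is linearly dependent precisely when det[w₁; w₂; w₃] = 0.
Cofactor expansion gives det = 63*c + 54.
This vanishes exactly when c = -6/7.

c = -6/7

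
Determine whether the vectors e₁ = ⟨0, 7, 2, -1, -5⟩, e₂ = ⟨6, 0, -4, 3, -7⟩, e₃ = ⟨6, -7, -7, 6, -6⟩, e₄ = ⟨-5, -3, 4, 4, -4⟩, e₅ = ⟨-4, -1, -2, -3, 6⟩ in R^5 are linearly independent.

Row-reduce the matrix whose columns are e₁, e₂, e₃, e₄, e₅.
The reduction yields 5 nonzero rows, so the rank is 5.
Since rank = 5 (the number of vectors), the set is linearly independent.

linearly independent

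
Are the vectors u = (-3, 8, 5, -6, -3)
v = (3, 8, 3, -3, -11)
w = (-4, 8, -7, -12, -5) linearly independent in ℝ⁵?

linearly independent

Place the vectors as rows of a 3×5 matrix and reduce to echelon form.
The reduction yields 3 nonzero rows, so the rank is 3.
Since rank = 3 (the number of vectors), the set is linearly independent.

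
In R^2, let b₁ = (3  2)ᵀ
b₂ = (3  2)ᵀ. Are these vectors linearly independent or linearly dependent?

linearly dependent

Place the vectors as rows of a 2×2 matrix and reduce to echelon form.
The reduction yields 1 nonzero row, so the rank is 1.
Since rank 1 < 2, the set is linearly dependent.
Indeed b₁ - b₂ = 0.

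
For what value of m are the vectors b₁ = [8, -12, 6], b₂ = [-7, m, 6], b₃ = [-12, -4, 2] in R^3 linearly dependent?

m = -12

The vectors are dependent exactly when the determinant of the matrix with rows b₁, b₂, b₃ vanishes.
Expanding, det = 88*m + 1056.
This vanishes exactly when m = -12.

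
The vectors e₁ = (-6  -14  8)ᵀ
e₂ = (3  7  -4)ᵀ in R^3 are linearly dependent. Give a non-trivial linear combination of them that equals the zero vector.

e₁ + 2e₂ = 0

Write the vectors as columns of a matrix and find a nonzero vector in its null space.
A generator of the null space is (1, 2).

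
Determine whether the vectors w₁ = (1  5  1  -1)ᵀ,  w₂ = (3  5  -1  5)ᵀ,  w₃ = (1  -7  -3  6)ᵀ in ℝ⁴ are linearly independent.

linearly independent

Place the vectors as rows of a 3×4 matrix and reduce to echelon form.
The reduction yields 3 nonzero rows, so the rank is 3.
Since rank = 3 (the number of vectors), the set is linearly independent.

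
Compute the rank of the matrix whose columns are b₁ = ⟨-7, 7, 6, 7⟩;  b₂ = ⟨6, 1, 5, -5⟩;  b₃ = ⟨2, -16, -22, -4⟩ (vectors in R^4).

2

Form the matrix with b₁, b₂, b₃ as columns and reduce.
There are 2 pivot columns, so rank = 2.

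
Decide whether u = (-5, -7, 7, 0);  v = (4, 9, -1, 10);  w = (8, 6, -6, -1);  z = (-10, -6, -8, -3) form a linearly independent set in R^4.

Row-reduce the matrix whose columns are u, v, w, z.
The reduction yields 4 nonzero rows, so the rank is 4.
Since rank = 4 (the number of vectors), the set is linearly independent.

linearly independent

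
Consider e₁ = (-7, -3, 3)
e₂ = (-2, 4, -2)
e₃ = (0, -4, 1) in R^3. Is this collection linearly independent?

linearly independent

Place the vectors as rows of a 3×3 matrix and reduce to echelon form.
The reduction yields 3 nonzero rows, so the rank is 3.
Since rank = 3 (the number of vectors), the set is linearly independent.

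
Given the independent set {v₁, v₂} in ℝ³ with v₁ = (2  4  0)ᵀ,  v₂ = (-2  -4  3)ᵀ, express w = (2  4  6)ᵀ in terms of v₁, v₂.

w = 3v₁ + 2v₂

Write w = α₁v₁ + α₂v₂ and equate components.
Back-substitution yields (α₁, α₂) = (3, 2).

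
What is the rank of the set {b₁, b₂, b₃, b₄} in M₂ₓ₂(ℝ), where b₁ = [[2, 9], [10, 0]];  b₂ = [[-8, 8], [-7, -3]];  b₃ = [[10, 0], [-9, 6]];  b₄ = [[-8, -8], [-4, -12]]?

4

Pass to coordinate vectors with respect to the basis {E₁₁, E₁₂, E₂₁, E₂₂}.
Put the 4×4 matrix [b₁|b₂|b₃|b₄] into echelon form.
There are 4 pivot columns, so rank = 4.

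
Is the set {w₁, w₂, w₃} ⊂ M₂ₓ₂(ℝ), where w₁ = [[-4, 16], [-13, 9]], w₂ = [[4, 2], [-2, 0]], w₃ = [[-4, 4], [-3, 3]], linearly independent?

linearly dependent

Take coordinates with respect to the standard basis {E₁₁, E₁₂, E₂₁, E₂₂}.
Place the vectors as rows of a 3×4 matrix and reduce to echelon form.
The reduction yields 2 nonzero rows, so the rank is 2.
Since rank 2 < 3, the set is linearly dependent.
Indeed w₁ - 2w₂ - 3w₃ = 0.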